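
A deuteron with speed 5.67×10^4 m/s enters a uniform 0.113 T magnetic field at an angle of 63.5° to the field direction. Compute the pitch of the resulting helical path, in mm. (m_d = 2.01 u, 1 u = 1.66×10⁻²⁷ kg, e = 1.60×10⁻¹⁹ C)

pitch ≈ 29.3 mm

The velocity component along B is v∥ = v cos63.5° = 2.53×10^4 m/s.
The cyclotron period T = 2πm/(qB) = 1.16×10^-6 s is set by m, q, B alone.
Pitch = v∥·T = (2.53×10^4)(1.16×10^-6) = 0.0293 m.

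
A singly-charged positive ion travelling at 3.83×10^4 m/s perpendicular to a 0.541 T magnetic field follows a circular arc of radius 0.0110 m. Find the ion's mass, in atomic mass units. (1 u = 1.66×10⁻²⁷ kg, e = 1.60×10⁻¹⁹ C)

qvB = mv²/r ⇒ m = qBr/v.
m = (1×1.60×10^-19)(0.541)(0.0110) / (3.83×10^4) = 2.49×10^-26 kg = 15.0 u.

m ≈ 15.0 u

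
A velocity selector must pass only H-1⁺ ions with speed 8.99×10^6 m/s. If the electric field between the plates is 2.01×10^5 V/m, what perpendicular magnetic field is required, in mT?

B ≈ 22.4 mT

qE = qvB ⇒ B = E/v = (2.01×10^5) / (8.99×10^6) = 0.0224 T.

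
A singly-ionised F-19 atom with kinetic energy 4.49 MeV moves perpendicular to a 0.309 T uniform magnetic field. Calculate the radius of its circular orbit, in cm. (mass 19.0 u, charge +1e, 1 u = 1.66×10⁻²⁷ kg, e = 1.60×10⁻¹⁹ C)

r ≈ 431 cm

Convert the energy: K = 4.49 MeV = 7.18×10^-13 J.
v = √(2K/m) = √(2·7.18×10^-13/3.15×10^-26) = 6.75×10^6 m/s.
r = mv/(qB) = (3.15×10^-26)(6.75×10^6) / [(1×1.60×10^-19)(0.309)] = 4.31 m.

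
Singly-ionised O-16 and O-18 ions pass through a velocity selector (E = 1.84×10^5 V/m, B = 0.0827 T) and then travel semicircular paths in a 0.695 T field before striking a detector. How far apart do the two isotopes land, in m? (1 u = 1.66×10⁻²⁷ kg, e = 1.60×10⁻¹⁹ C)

Both emerge at v = E/B₁ = 2.22×10^6 m/s.
r = mv/(qB₂), so r₁ = 0.5314 m and r₂ = 0.5978 m, giving Δr = 0.0664 m.
After a semicircle each ion lands a diameter 2r from the entry slit, so the separation is 2Δr = 0.133 m.

Δd ≈ 0.133 m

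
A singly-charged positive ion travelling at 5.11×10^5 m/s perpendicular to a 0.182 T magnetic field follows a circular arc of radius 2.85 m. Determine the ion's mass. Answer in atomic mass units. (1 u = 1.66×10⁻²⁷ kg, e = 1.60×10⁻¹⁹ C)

qvB = mv²/r ⇒ m = qBr/v.
m = (1×1.60×10^-19)(0.182)(2.85) / (5.11×10^5) = 1.62×10^-25 kg = 97.8 u.

m ≈ 97.8 u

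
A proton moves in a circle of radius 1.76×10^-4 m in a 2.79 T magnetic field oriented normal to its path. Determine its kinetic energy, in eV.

K ≈ 11.6 eV

v = qBr/m = (1×1.60×10^-19)(2.79)(1.76×10^-4) / (1.67×10^-27) = 4.70×10^4 m/s.
K = ½mv² = 0.5·(1.67×10^-27)·(4.70×10^4)² = 1.85×10^-18 J = 11.6 eV.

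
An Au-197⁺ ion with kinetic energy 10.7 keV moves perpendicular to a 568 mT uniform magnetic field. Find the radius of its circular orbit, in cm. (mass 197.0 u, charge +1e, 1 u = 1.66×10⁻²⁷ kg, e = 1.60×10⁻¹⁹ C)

Convert the energy: K = 10.7 keV = 1.71×10^-15 J.
v = √(2K/m) = √(2·1.71×10^-15/3.27×10^-25) = 1.02×10^5 m/s.
r = mv/(qB) = (3.27×10^-25)(1.02×10^5) / [(1×1.60×10^-19)(0.568)] = 0.368 m.

r ≈ 36.8 cm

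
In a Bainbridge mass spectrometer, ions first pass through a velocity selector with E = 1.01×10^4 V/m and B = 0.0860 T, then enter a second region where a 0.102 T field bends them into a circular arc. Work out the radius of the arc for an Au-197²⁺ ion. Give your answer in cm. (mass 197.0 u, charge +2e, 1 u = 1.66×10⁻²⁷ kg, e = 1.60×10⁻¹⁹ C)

The selector passes v = E/B = 1.01×10^4/0.0860 = 1.17×10^5 m/s.
In the deflection region, r = mv/(qB₂) = (3.27×10^-25)(1.17×10^5) / [(2×1.60×10^-19)(0.102)] = 1.18 m.

r ≈ 118 cm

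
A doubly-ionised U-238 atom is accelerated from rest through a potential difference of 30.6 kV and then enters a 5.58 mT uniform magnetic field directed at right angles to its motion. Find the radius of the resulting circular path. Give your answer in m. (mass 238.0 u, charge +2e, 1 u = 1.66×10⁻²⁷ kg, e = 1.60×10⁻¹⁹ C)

The kinetic energy gained is K = qV = (2×1.60×10^-19)(3.06×10^4) = 9.79×10^-15 J.
v = √(2K/m) = 2.23×10^5 m/s.
r = mv/(qB) = (3.95×10^-25)(2.23×10^5) / [(2×1.60×10^-19)(5.58×10^-3)] = 49.3 m.

r ≈ 49.3 m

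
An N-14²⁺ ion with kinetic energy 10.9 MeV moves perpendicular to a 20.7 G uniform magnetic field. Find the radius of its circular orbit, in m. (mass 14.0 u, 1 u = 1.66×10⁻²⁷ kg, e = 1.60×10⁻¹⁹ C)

Convert the energy: K = 10.9 MeV = 1.74×10^-12 J.
v = √(2K/m) = √(2·1.74×10^-12/2.32×10^-26) = 1.23×10^7 m/s.
r = mv/(qB) = (2.32×10^-26)(1.23×10^7) / [(2×1.60×10^-19)(2.07×10^-3)] = 430 m.

r ≈ 430 m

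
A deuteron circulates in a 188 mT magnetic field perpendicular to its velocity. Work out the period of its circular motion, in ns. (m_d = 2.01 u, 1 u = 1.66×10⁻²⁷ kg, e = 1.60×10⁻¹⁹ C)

The cyclotron period is independent of speed: T = 2πm/(qB).
T = 2π(3.34×10^-27) / [(1×1.60×10^-19)(0.188)] = 6.97×10^-7 s.

T ≈ 697 ns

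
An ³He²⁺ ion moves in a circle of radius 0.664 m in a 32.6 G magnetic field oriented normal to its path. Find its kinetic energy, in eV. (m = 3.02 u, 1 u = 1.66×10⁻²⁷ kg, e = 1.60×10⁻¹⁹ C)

K ≈ 299 eV

v = qBr/m = (2×1.60×10^-19)(3.26×10^-3)(0.664) / (5.01×10^-27) = 1.38×10^5 m/s.
K = ½mv² = 0.5·(5.01×10^-27)·(1.38×10^5)² = 4.79×10^-17 J = 299 eV.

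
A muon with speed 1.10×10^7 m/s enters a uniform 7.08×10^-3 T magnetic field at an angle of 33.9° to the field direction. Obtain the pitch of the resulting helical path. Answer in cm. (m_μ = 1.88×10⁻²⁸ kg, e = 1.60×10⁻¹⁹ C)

pitch ≈ 952 cm

The velocity component along B is v∥ = v cos33.9° = 9.13×10^6 m/s.
The cyclotron period T = 2πm/(qB) = 1.04×10^-6 s is set by m, q, B alone.
Pitch = v∥·T = (9.13×10^6)(1.04×10^-6) = 9.52 m.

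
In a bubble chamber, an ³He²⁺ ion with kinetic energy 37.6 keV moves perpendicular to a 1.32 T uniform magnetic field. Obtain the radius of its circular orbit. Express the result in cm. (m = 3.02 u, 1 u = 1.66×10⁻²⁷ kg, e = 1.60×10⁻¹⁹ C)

r ≈ 1.84 cm

Convert the energy: K = 37.6 keV = 6.02×10^-15 J.
v = √(2K/m) = √(2·6.02×10^-15/5.01×10^-27) = 1.55×10^6 m/s.
r = mv/(qB) = (5.01×10^-27)(1.55×10^6) / [(2×1.60×10^-19)(1.32)] = 0.0184 m.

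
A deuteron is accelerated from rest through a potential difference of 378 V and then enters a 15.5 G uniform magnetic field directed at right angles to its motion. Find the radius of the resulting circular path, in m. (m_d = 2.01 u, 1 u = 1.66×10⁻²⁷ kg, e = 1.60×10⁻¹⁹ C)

r ≈ 2.56 m

The kinetic energy gained is K = qV = (1×1.60×10^-19)(378) = 6.05×10^-17 J.
v = √(2K/m) = 1.90×10^5 m/s.
r = mv/(qB) = (3.34×10^-27)(1.90×10^5) / [(1×1.60×10^-19)(1.55×10^-3)] = 2.56 m.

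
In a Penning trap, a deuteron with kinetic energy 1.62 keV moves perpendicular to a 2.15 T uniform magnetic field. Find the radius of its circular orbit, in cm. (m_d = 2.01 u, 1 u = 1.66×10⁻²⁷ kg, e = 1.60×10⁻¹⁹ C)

Convert the energy: K = 1.62 keV = 2.59×10^-16 J.
v = √(2K/m) = √(2·2.59×10^-16/3.34×10^-27) = 3.94×10^5 m/s.
r = mv/(qB) = (3.34×10^-27)(3.94×10^5) / [(1×1.60×10^-19)(2.15)] = 3.82×10^-3 m.

r ≈ 0.382 cm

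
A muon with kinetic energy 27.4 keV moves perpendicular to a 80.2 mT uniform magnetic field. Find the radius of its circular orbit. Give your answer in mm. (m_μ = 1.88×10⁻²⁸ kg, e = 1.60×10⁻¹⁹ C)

Convert the energy: K = 27.4 keV = 4.38×10^-15 J.
v = √(2K/m) = √(2·4.38×10^-15/1.88×10^-28) = 6.83×10^6 m/s.
r = mv/(qB) = (1.88×10^-28)(6.83×10^6) / [(1×1.60×10^-19)(0.0802)] = 0.100 m.

r ≈ 100 mm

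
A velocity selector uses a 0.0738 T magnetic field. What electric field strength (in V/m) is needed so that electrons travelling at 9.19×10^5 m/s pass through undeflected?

qE = qvB ⇒ E = vB = (9.19×10^5)(0.0738) = 6.78×10^4 V/m.

E ≈ 6.78×10^4 V/m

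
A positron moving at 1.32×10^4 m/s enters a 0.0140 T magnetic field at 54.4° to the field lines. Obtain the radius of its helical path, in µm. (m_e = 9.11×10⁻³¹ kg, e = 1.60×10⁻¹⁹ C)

Only the perpendicular component v⊥ = v sin54.4° = 1.07×10^4 m/s is bent by the field.
r = m v⊥ /(qB) = (9.11×10^-31)(1.07×10^4) / [(1×1.60×10^-19)(0.0140)] = 4.37×10^-6 m.

r ≈ 4.37 µm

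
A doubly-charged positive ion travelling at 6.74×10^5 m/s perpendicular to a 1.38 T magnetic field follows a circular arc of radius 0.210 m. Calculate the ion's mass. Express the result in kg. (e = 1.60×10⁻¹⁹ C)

m ≈ 1.38×10^-25 kg

qvB = mv²/r ⇒ m = qBr/v.
m = (2×1.60×10^-19)(1.38)(0.210) / (6.74×10^5) = 1.38×10^-25 kg.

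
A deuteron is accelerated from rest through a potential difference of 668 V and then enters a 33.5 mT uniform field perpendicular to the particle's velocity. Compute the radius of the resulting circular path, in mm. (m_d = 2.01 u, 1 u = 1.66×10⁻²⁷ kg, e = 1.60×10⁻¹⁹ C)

The kinetic energy gained is K = qV = (1×1.60×10^-19)(668) = 1.07×10^-16 J.
v = √(2K/m) = 2.53×10^5 m/s.
r = mv/(qB) = (3.34×10^-27)(2.53×10^5) / [(1×1.60×10^-19)(0.0335)] = 0.158 m.

r ≈ 158 mm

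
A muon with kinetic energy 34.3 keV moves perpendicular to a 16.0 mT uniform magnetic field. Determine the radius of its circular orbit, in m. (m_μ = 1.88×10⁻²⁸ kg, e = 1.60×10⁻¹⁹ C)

Convert the energy: K = 34.3 keV = 5.49×10^-15 J.
v = √(2K/m) = √(2·5.49×10^-15/1.88×10^-28) = 7.64×10^6 m/s.
r = mv/(qB) = (1.88×10^-28)(7.64×10^6) / [(1×1.60×10^-19)(0.0160)] = 0.561 m.

r ≈ 0.561 m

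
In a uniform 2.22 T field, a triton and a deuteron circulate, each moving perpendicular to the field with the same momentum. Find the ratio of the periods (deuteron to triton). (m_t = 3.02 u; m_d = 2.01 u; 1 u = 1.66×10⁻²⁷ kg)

ratio ≈ 0.666

T = 2πm/(qB) is independent of speed, so T₂/T₁ = (m₂/q₂)/(m₁/q₁).
T_{deuteron}/T_{triton} = (3.34×10^-27/1e) / (5.01×10^-27/1e) = 0.666.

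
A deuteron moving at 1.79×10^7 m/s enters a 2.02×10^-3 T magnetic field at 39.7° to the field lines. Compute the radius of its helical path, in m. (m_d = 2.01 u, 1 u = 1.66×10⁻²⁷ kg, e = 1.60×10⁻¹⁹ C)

Only the perpendicular component v⊥ = v sin39.7° = 1.14×10^7 m/s is bent by the field.
r = m v⊥ /(qB) = (3.34×10^-27)(1.14×10^7) / [(1×1.60×10^-19)(2.02×10^-3)] = 118 m.

r ≈ 118 m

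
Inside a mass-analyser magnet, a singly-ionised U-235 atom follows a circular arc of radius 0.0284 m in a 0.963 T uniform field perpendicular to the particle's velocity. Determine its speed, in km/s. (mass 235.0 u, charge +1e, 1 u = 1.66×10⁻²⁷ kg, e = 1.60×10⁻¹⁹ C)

From qvB = mv²/r, v = qBr/m.
v = (1×1.60×10^-19)(0.963)(0.0284) / (3.90×10^-25) = 1.12×10^4 m/s.

v ≈ 11.2 km/s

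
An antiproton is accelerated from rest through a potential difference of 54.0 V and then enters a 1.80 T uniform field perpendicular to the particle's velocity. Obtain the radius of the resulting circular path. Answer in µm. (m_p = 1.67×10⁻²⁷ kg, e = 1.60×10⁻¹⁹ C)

r ≈ 590 µm

The kinetic energy gained is K = qV = (1×1.60×10^-19)(54.0) = 8.64×10^-18 J.
v = √(2K/m) = 1.02×10^5 m/s.
r = mv/(qB) = (1.67×10^-27)(1.02×10^5) / [(1×1.60×10^-19)(1.80)] = 5.90×10^-4 m.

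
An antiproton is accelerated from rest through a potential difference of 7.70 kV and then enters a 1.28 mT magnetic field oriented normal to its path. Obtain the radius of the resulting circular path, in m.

r ≈ 9.90 m

The kinetic energy gained is K = qV = (1×1.60×10^-19)(7700) = 1.23×10^-15 J.
v = √(2K/m) = 1.21×10^6 m/s.
r = mv/(qB) = (1.67×10^-27)(1.21×10^6) / [(1×1.60×10^-19)(1.28×10^-3)] = 9.90 m.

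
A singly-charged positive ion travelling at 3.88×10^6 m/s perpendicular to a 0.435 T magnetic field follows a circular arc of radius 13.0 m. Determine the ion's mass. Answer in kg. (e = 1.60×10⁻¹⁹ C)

m ≈ 2.33×10^-25 kg

qvB = mv²/r ⇒ m = qBr/v.
m = (1×1.60×10^-19)(0.435)(13.0) / (3.88×10^6) = 2.33×10^-25 kg.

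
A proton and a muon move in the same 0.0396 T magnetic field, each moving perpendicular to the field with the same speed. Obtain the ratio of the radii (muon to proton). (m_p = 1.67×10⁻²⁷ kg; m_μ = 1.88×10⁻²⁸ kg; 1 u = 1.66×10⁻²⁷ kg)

ratio ≈ 0.113

r = mv/(qB) ⇒ at equal v, r ∝ m/q.
r_{muon}/r_{proton} = 0.113.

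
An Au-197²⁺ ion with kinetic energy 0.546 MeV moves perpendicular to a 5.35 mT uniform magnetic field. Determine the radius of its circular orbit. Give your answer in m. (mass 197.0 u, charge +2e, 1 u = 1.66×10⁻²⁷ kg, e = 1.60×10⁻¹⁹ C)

r ≈ 140 m

Convert the energy: K = 0.546 MeV = 8.74×10^-14 J.
v = √(2K/m) = √(2·8.74×10^-14/3.27×10^-25) = 7.31×10^5 m/s.
r = mv/(qB) = (3.27×10^-25)(7.31×10^5) / [(2×1.60×10^-19)(5.35×10^-3)] = 140 m.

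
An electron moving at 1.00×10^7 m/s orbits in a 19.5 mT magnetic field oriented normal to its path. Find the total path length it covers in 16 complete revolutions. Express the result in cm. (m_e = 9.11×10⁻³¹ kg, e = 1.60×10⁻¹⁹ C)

r = mv/(qB) = 2.92×10^-3 m, so one revolution covers 2πr = 0.0183 m.
In 16 revolutions: L = 16·2πr = 0.294 m.

L ≈ 29.4 cm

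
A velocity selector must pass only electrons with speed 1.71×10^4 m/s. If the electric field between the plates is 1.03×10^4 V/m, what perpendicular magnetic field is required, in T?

B ≈ 0.602 T

qE = qvB ⇒ B = E/v = (1.03×10^4) / (1.71×10^4) = 0.602 T.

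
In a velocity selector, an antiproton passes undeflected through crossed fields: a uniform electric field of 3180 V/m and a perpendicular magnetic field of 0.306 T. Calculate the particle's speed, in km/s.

v ≈ 10.4 km/s

For zero net force, qE = qvB, so v = E/B.
v = (3180) / (0.306) = 1.04×10^4 m/s.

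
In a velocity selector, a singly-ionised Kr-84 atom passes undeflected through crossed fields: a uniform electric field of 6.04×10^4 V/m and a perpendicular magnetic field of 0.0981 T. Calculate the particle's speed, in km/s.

For zero net force, qE = qvB, so v = E/B.
v = (6.04×10^4) / (0.0981) = 6.16×10^5 m/s.

v ≈ 616 km/s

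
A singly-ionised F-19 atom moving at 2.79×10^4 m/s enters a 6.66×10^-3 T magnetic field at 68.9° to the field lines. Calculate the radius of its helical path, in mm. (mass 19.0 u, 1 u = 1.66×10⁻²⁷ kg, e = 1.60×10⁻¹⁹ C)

Only the perpendicular component v⊥ = v sin68.9° = 2.60×10^4 m/s is bent by the field.
r = m v⊥ /(qB) = (3.15×10^-26)(2.60×10^4) / [(1×1.60×10^-19)(6.66×10^-3)] = 0.770 m.

r ≈ 770 mm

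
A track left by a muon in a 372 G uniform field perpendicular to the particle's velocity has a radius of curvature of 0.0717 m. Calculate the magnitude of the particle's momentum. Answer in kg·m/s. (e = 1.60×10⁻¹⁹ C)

Since qvB = mv²/r, the momentum p = mv = qBr.
p = (1×1.60×10^-19)(0.0372)(0.0717) = 4.27×10^-22 kg·m/s.

p ≈ 4.27×10^-22 kg·m/s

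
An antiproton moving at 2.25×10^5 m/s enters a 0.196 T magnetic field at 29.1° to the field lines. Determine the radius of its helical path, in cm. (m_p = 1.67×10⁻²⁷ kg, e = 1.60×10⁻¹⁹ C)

Only the perpendicular component v⊥ = v sin29.1° = 1.09×10^5 m/s is bent by the field.
r = m v⊥ /(qB) = (1.67×10^-27)(1.09×10^5) / [(1×1.60×10^-19)(0.196)] = 5.83×10^-3 m.

r ≈ 0.583 cm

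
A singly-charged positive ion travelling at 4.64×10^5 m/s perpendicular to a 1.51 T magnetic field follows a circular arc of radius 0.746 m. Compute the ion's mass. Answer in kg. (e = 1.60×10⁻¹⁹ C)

m ≈ 3.88×10^-25 kg

qvB = mv²/r ⇒ m = qBr/v.
m = (1×1.60×10^-19)(1.51)(0.746) / (4.64×10^5) = 3.88×10^-25 kg.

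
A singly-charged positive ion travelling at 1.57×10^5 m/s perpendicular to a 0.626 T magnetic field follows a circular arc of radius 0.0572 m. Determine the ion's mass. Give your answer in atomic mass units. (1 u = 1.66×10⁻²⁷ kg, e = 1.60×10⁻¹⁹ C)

m ≈ 22.0 u

qvB = mv²/r ⇒ m = qBr/v.
m = (1×1.60×10^-19)(0.626)(0.0572) / (1.57×10^5) = 3.65×10^-26 kg = 22.0 u.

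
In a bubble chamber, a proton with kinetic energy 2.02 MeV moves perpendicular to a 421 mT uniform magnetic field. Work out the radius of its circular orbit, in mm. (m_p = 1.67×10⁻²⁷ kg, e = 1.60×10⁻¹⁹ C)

Convert the energy: K = 2.02 MeV = 3.23×10^-13 J.
v = √(2K/m) = √(2·3.23×10^-13/1.67×10^-27) = 1.97×10^7 m/s.
r = mv/(qB) = (1.67×10^-27)(1.97×10^7) / [(1×1.60×10^-19)(0.421)] = 0.488 m.

r ≈ 488 mm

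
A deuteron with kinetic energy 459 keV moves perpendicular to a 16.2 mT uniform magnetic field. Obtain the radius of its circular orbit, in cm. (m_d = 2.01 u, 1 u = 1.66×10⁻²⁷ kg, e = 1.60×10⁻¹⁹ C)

Convert the energy: K = 459 keV = 7.34×10^-14 J.
v = √(2K/m) = √(2·7.34×10^-14/3.34×10^-27) = 6.63×10^6 m/s.
r = mv/(qB) = (3.34×10^-27)(6.63×10^6) / [(1×1.60×10^-19)(0.0162)] = 8.54 m.

r ≈ 854 cm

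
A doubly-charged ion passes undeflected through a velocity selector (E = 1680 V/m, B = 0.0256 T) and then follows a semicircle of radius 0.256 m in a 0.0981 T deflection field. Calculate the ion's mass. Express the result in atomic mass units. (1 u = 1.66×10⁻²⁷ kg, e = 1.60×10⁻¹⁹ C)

v = E/B₁ = 6.56×10^4 m/s.
From r = mv/(qB₂), m = qB₂r/v = (2×1.60×10^-19)(0.0981)(0.256) / (6.56×10^4) = 1.22×10^-25 kg.
In atomic mass units: m = 1.22×10^-25 / 1.66×10^-27 = 73.8 u.

m ≈ 73.8 u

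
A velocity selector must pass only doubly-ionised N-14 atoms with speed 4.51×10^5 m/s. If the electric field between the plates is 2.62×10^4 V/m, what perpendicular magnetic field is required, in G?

qE = qvB ⇒ B = E/v = (2.62×10^4) / (4.51×10^5) = 0.0581 T.

B ≈ 581 G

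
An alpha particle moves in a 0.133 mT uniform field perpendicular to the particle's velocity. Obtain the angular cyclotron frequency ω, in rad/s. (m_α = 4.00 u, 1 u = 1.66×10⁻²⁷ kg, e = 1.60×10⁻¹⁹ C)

ω = qB/m = (2×1.60×10^-19)(1.33×10^-4) / (6.64×10^-27) = 6410 rad/s.

ω ≈ 6410 rad/s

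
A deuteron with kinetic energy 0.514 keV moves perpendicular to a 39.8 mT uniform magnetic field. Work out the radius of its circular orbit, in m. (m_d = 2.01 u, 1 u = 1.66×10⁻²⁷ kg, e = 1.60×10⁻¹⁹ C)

Convert the energy: K = 0.514 keV = 8.22×10^-17 J.
v = √(2K/m) = √(2·8.22×10^-17/3.34×10^-27) = 2.22×10^5 m/s.
r = mv/(qB) = (3.34×10^-27)(2.22×10^5) / [(1×1.60×10^-19)(0.0398)] = 0.116 m.

r ≈ 0.116 m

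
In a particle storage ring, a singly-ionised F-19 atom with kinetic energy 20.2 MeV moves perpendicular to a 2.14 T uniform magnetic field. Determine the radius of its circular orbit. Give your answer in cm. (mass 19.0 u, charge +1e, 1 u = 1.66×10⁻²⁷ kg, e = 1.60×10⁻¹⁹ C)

Convert the energy: K = 20.2 MeV = 3.23×10^-12 J.
v = √(2K/m) = √(2·3.23×10^-12/3.15×10^-26) = 1.43×10^7 m/s.
r = mv/(qB) = (3.15×10^-26)(1.43×10^7) / [(1×1.60×10^-19)(2.14)] = 1.32 m.

r ≈ 132 cm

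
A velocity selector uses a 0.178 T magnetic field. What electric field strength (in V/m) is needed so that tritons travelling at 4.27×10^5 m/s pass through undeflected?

qE = qvB ⇒ E = vB = (4.27×10^5)(0.178) = 7.60×10^4 V/m.

E ≈ 7.60×10^4 V/m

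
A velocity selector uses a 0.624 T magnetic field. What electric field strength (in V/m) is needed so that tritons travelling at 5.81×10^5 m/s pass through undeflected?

qE = qvB ⇒ E = vB = (5.81×10^5)(0.624) = 3.63×10^5 V/m.

E ≈ 3.63×10^5 V/m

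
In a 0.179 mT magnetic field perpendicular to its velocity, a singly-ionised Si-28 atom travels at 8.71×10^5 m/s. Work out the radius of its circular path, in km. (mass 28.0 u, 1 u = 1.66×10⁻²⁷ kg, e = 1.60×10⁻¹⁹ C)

The magnetic force provides the centripetal force: qvB = mv²/r, so r = mv/(qB).
r = (4.65×10^-26 kg)(8.71×10^5 m/s) / [(1×1.60×10^-19 C)(1.79×10^-4 T)] = 1410 m.

r ≈ 1.41 km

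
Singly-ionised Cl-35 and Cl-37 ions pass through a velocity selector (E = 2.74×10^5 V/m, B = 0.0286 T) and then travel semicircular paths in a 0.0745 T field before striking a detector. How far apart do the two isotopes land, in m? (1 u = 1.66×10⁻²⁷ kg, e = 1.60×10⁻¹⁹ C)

Both emerge at v = E/B₁ = 9.58×10^6 m/s.
r = mv/(qB₂), so r₁ = 46.70 m and r₂ = 49.36 m, giving Δr = 2.67 m.
After a semicircle each ion lands a diameter 2r from the entry slit, so the separation is 2Δr = 5.34 m.

Δd ≈ 5.34 m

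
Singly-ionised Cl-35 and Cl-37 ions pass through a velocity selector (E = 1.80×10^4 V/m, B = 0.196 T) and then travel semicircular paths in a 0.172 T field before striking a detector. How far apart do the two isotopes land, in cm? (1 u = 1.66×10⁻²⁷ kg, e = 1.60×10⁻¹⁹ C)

Both emerge at v = E/B₁ = 9.18×10^4 m/s.
r = mv/(qB₂), so r₁ = 0.1939 m and r₂ = 0.2050 m, giving Δr = 0.0111 m.
After a semicircle each ion lands a diameter 2r from the entry slit, so the separation is 2Δr = 0.0222 m.

Δd ≈ 2.22 cm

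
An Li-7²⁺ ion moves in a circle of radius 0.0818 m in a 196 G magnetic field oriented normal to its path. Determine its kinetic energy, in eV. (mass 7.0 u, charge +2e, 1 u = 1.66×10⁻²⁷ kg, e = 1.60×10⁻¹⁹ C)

v = qBr/m = (2×1.60×10^-19)(0.0196)(0.0818) / (1.16×10^-26) = 4.42×10^4 m/s.
K = ½mv² = 0.5·(1.16×10^-26)·(4.42×10^4)² = 1.13×10^-17 J = 70.8 eV.

K ≈ 70.8 eV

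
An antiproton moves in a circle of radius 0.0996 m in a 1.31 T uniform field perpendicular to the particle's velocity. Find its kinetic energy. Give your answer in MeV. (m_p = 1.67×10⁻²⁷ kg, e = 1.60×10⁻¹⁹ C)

K ≈ 0.816 MeV

v = qBr/m = (1×1.60×10^-19)(1.31)(0.0996) / (1.67×10^-27) = 1.25×10^7 m/s.
K = ½mv² = 0.5·(1.67×10^-27)·(1.25×10^7)² = 1.30×10^-13 J = 0.816 MeV.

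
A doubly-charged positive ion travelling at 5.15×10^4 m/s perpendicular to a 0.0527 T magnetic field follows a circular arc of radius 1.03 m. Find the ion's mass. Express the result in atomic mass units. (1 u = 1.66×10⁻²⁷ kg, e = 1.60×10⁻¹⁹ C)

m ≈ 203 u

qvB = mv²/r ⇒ m = qBr/v.
m = (2×1.60×10^-19)(0.0527)(1.03) / (5.15×10^4) = 3.37×10^-25 kg = 203 u.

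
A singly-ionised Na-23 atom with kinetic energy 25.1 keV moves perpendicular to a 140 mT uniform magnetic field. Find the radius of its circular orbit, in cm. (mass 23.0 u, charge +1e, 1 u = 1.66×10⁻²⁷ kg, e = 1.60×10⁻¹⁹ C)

Convert the energy: K = 25.1 keV = 4.02×10^-15 J.
v = √(2K/m) = √(2·4.02×10^-15/3.82×10^-26) = 4.59×10^5 m/s.
r = mv/(qB) = (3.82×10^-26)(4.59×10^5) / [(1×1.60×10^-19)(0.140)] = 0.782 m.

r ≈ 78.2 cm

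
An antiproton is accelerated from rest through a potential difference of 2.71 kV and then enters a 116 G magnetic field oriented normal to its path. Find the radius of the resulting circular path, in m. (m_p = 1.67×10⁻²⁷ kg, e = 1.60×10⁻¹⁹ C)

The kinetic energy gained is K = qV = (1×1.60×10^-19)(2710) = 4.34×10^-16 J.
v = √(2K/m) = 7.21×10^5 m/s.
r = mv/(qB) = (1.67×10^-27)(7.21×10^5) / [(1×1.60×10^-19)(0.0116)] = 0.648 m.

r ≈ 0.648 m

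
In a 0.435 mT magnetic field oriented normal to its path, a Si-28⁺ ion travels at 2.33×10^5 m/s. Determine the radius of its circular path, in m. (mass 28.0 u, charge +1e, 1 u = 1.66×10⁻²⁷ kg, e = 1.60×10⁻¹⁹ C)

r ≈ 156 m

The magnetic force provides the centripetal force: qvB = mv²/r, so r = mv/(qB).
r = (4.65×10^-26 kg)(2.33×10^5 m/s) / [(1×1.60×10^-19 C)(4.35×10^-4 T)] = 156 m.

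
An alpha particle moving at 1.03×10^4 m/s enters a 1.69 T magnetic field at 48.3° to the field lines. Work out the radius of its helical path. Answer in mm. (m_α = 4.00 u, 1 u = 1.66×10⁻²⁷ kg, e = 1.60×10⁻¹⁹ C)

Only the perpendicular component v⊥ = v sin48.3° = 7690 m/s is bent by the field.
r = m v⊥ /(qB) = (6.64×10^-27)(7690) / [(2×1.60×10^-19)(1.69)] = 9.44×10^-5 m.

r ≈ 0.0944 mm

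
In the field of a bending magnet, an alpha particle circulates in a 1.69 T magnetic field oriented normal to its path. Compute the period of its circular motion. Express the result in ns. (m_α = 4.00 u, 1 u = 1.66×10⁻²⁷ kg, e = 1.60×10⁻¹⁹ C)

The cyclotron period is independent of speed: T = 2πm/(qB).
T = 2π(6.64×10^-27) / [(2×1.60×10^-19)(1.69)] = 7.71×10^-8 s.

T ≈ 77.1 ns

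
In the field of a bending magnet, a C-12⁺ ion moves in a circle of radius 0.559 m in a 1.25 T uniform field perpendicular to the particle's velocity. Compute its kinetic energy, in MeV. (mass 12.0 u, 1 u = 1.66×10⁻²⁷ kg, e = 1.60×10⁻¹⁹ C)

v = qBr/m = (1×1.60×10^-19)(1.25)(0.559) / (1.99×10^-26) = 5.61×10^6 m/s.
K = ½mv² = 0.5·(1.99×10^-26)·(5.61×10^6)² = 3.14×10^-13 J = 1.96 MeV.

K ≈ 1.96 MeV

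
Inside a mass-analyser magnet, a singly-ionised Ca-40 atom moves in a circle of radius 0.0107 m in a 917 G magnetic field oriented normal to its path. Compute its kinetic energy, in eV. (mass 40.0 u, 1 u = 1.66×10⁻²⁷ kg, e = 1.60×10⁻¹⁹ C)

v = qBr/m = (1×1.60×10^-19)(0.0917)(0.0107) / (6.64×10^-26) = 2360 m/s.
K = ½mv² = 0.5·(6.64×10^-26)·(2360)² = 1.86×10^-19 J = 1.16 eV.

K ≈ 1.16 eV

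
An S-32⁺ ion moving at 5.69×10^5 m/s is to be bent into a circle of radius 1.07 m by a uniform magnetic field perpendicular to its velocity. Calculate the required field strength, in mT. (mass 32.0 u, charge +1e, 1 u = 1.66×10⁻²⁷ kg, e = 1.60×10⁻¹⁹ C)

qvB = mv²/r gives B = mv/(qr).
B = (5.31×10^-26)(5.69×10^5) / [(1×1.60×10^-19)(1.07)] = 0.177 T.

B ≈ 177 mT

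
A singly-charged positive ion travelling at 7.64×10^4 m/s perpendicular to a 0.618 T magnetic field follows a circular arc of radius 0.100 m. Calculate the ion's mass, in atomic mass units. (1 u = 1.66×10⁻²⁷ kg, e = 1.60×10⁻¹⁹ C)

m ≈ 78.0 u

qvB = mv²/r ⇒ m = qBr/v.
m = (1×1.60×10^-19)(0.618)(0.100) / (7.64×10^4) = 1.29×10^-25 kg = 78.0 u.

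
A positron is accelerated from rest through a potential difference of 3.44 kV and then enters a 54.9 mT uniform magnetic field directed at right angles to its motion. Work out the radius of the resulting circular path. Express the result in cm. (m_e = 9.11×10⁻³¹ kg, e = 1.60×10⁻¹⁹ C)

r ≈ 0.361 cm

The kinetic energy gained is K = qV = (1×1.60×10^-19)(3440) = 5.50×10^-16 J.
v = √(2K/m) = 3.48×10^7 m/s.
r = mv/(qB) = (9.11×10^-31)(3.48×10^7) / [(1×1.60×10^-19)(0.0549)] = 3.61×10^-3 m.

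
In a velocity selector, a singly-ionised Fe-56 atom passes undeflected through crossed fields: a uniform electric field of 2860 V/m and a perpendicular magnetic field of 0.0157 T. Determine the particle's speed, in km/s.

v ≈ 182 km/s

For zero net force, qE = qvB, so v = E/B.
v = (2860) / (0.0157) = 1.82×10^5 m/s.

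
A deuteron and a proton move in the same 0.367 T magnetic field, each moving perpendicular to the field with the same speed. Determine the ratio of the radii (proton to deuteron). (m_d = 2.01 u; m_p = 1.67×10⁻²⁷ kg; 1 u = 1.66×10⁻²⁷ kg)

r = mv/(qB) ⇒ at equal v, r ∝ m/q.
r_{proton}/r_{deuteron} = 0.501.

ratio ≈ 0.501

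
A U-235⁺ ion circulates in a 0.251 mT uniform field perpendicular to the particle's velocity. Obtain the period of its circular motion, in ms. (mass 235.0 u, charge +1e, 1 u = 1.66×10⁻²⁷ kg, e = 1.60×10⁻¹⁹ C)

The cyclotron period is independent of speed: T = 2πm/(qB).
T = 2π(3.90×10^-25) / [(1×1.60×10^-19)(2.51×10^-4)] = 0.0610 s.

T ≈ 61.0 ms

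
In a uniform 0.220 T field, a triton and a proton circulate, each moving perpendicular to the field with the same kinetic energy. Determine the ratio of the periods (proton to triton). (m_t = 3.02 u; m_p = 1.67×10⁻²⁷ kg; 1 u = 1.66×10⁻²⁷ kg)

ratio ≈ 0.333

T = 2πm/(qB) is independent of speed, so T₂/T₁ = (m₂/q₂)/(m₁/q₁).
T_{proton}/T_{triton} = (1.67×10^-27/1e) / (5.01×10^-27/1e) = 0.333.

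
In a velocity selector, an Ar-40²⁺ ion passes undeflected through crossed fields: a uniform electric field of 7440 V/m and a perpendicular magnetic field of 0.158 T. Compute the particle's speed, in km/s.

For zero net force, qE = qvB, so v = E/B.
v = (7440) / (0.158) = 4.71×10^4 m/s.

v ≈ 47.1 km/s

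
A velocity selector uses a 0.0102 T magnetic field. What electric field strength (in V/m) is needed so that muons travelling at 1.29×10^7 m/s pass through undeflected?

qE = qvB ⇒ E = vB = (1.29×10^7)(0.0102) = 1.32×10^5 V/m.

E ≈ 1.32×10^5 V/m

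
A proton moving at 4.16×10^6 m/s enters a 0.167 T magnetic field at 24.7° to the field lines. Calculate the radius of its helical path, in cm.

Only the perpendicular component v⊥ = v sin24.7° = 1.74×10^6 m/s is bent by the field.
r = m v⊥ /(qB) = (1.67×10^-27)(1.74×10^6) / [(1×1.60×10^-19)(0.167)] = 0.109 m.

r ≈ 10.9 cm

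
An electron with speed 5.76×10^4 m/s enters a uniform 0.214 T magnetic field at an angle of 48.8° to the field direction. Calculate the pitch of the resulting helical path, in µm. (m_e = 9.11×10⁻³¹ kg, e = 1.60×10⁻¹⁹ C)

pitch ≈ 6.34 µm

The velocity component along B is v∥ = v cos48.8° = 3.79×10^4 m/s.
The cyclotron period T = 2πm/(qB) = 1.67×10^-10 s is set by m, q, B alone.
Pitch = v∥·T = (3.79×10^4)(1.67×10^-10) = 6.34×10^-6 m.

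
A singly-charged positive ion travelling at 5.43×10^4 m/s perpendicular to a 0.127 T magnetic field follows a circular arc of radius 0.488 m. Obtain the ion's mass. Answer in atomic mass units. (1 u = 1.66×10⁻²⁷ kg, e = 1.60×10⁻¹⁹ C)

qvB = mv²/r ⇒ m = qBr/v.
m = (1×1.60×10^-19)(0.127)(0.488) / (5.43×10^4) = 1.83×10^-25 kg = 110 u.

m ≈ 110 u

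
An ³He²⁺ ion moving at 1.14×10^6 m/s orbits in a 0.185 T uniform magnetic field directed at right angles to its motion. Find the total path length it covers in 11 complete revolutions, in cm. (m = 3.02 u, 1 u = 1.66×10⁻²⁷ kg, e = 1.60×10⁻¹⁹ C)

r = mv/(qB) = 0.0965 m, so one revolution covers 2πr = 0.607 m.
In 11 revolutions: L = 11·2πr = 6.67 m.

L ≈ 667 cm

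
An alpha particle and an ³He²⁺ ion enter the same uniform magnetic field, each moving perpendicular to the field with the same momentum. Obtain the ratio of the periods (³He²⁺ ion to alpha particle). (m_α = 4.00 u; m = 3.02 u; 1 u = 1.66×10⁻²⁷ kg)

T = 2πm/(qB) is independent of speed, so T₂/T₁ = (m₂/q₂)/(m₁/q₁).
T_{³He²⁺ ion}/T_{alpha particle} = (5.01×10^-27/2e) / (6.64×10^-27/2e) = 0.755.

ratio ≈ 0.755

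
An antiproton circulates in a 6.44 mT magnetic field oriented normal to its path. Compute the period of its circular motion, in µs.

The cyclotron period is independent of speed: T = 2πm/(qB).
T = 2π(1.67×10^-27) / [(1×1.60×10^-19)(6.44×10^-3)] = 1.02×10^-5 s.

T ≈ 10.2 µs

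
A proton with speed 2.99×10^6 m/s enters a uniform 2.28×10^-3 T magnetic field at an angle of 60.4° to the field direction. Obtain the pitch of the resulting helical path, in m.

pitch ≈ 42.5 m

The velocity component along B is v∥ = v cos60.4° = 1.48×10^6 m/s.
The cyclotron period T = 2πm/(qB) = 2.88×10^-5 s is set by m, q, B alone.
Pitch = v∥·T = (1.48×10^6)(2.88×10^-5) = 42.5 m.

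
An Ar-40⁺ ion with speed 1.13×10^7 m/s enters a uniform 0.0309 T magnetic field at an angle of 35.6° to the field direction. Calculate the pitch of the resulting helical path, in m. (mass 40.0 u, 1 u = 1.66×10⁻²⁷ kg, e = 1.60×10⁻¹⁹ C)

The velocity component along B is v∥ = v cos35.6° = 9.19×10^6 m/s.
The cyclotron period T = 2πm/(qB) = 8.44×10^-5 s is set by m, q, B alone.
Pitch = v∥·T = (9.19×10^6)(8.44×10^-5) = 775 m.

pitch ≈ 775 m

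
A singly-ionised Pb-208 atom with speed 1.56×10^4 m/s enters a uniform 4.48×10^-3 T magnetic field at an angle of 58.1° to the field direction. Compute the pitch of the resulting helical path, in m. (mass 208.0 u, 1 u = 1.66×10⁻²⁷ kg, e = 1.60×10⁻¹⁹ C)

The velocity component along B is v∥ = v cos58.1° = 8240 m/s.
The cyclotron period T = 2πm/(qB) = 3.03×10^-3 s is set by m, q, B alone.
Pitch = v∥·T = (8240)(3.03×10^-3) = 25.0 m.

pitch ≈ 25.0 m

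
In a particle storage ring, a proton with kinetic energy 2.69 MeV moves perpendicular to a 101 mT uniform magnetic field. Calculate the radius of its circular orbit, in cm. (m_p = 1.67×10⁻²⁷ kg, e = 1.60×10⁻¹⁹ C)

r ≈ 235 cm

Convert the energy: K = 2.69 MeV = 4.30×10^-13 J.
v = √(2K/m) = √(2·4.30×10^-13/1.67×10^-27) = 2.27×10^7 m/s.
r = mv/(qB) = (1.67×10^-27)(2.27×10^7) / [(1×1.60×10^-19)(0.101)] = 2.35 m.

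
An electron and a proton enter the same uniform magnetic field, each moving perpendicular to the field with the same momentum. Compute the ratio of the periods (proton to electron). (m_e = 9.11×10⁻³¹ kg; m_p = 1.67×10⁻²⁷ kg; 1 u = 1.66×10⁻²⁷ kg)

T = 2πm/(qB) is independent of speed, so T₂/T₁ = (m₂/q₂)/(m₁/q₁).
T_{proton}/T_{electron} = (1.67×10^-27/1e) / (9.11×10^-31/1e) = 1830.

ratio ≈ 1830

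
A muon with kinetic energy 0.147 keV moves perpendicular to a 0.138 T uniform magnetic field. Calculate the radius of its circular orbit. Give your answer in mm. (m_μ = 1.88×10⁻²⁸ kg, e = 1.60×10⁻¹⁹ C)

r ≈ 4.26 mm

Convert the energy: K = 0.147 keV = 2.35×10^-17 J.
v = √(2K/m) = √(2·2.35×10^-17/1.88×10^-28) = 5.00×10^5 m/s.
r = mv/(qB) = (1.88×10^-28)(5.00×10^5) / [(1×1.60×10^-19)(0.138)] = 4.26×10^-3 m.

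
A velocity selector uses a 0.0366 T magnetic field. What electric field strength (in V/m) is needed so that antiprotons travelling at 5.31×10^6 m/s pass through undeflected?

E ≈ 1.94×10^5 V/m

qE = qvB ⇒ E = vB = (5.31×10^6)(0.0366) = 1.94×10^5 V/m.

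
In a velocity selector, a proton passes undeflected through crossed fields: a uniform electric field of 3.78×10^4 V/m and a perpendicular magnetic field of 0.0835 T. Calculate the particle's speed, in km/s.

v ≈ 453 km/s

For zero net force, qE = qvB, so v = E/B.
v = (3.78×10^4) / (0.0835) = 4.53×10^5 m/s.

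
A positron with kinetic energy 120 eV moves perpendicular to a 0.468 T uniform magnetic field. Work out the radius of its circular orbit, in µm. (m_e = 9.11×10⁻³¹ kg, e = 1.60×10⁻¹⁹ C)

Convert the energy: K = 120 eV = 1.92×10^-17 J.
v = √(2K/m) = √(2·1.92×10^-17/9.11×10^-31) = 6.49×10^6 m/s.
r = mv/(qB) = (9.11×10^-31)(6.49×10^6) / [(1×1.60×10^-19)(0.468)] = 7.90×10^-5 m.

r ≈ 79.0 µm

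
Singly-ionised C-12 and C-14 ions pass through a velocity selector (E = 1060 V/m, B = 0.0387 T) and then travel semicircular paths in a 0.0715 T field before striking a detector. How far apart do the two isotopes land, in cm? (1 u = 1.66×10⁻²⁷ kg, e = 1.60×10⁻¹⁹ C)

Δd ≈ 1.59 cm

Both emerge at v = E/B₁ = 2.74×10^4 m/s.
r = mv/(qB₂), so r₁ = 0.04769 m and r₂ = 0.05564 m, giving Δr = 7.95×10^-3 m.
After a semicircle each ion lands a diameter 2r from the entry slit, so the separation is 2Δr = 0.0159 m.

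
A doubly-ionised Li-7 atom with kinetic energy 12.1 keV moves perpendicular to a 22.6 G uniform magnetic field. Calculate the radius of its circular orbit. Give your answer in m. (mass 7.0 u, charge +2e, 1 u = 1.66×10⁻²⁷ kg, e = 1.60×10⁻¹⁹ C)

Convert the energy: K = 12.1 keV = 1.94×10^-15 J.
v = √(2K/m) = √(2·1.94×10^-15/1.16×10^-26) = 5.77×10^5 m/s.
r = mv/(qB) = (1.16×10^-26)(5.77×10^5) / [(2×1.60×10^-19)(2.26×10^-3)] = 9.27 m.

r ≈ 9.27 m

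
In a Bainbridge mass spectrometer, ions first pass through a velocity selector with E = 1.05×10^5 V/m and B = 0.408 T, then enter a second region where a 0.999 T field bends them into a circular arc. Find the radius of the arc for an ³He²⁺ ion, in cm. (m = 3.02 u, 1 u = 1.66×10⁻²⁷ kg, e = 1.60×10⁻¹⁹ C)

r ≈ 0.404 cm

The selector passes v = E/B = 1.05×10^5/0.408 = 2.57×10^5 m/s.
In the deflection region, r = mv/(qB₂) = (5.01×10^-27)(2.57×10^5) / [(2×1.60×10^-19)(0.999)] = 4.04×10^-3 m.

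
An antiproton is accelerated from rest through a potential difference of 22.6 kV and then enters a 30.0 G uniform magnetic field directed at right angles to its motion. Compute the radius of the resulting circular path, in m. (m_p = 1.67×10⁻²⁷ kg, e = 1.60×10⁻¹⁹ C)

r ≈ 7.24 m

The kinetic energy gained is K = qV = (1×1.60×10^-19)(2.26×10^4) = 3.62×10^-15 J.
v = √(2K/m) = 2.08×10^6 m/s.
r = mv/(qB) = (1.67×10^-27)(2.08×10^6) / [(1×1.60×10^-19)(3.00×10^-3)] = 7.24 m.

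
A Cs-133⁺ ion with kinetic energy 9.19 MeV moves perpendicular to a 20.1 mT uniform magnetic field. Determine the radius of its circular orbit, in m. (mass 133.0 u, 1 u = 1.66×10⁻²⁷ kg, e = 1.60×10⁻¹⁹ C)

r ≈ 251 m

Convert the energy: K = 9.19 MeV = 1.47×10^-12 J.
v = √(2K/m) = √(2·1.47×10^-12/2.21×10^-25) = 3.65×10^6 m/s.
r = mv/(qB) = (2.21×10^-25)(3.65×10^6) / [(1×1.60×10^-19)(0.0201)] = 251 m.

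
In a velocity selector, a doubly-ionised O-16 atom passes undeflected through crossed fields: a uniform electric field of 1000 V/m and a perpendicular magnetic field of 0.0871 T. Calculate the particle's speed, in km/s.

For zero net force, qE = qvB, so v = E/B.
v = (1000) / (0.0871) = 1.15×10^4 m/s.

v ≈ 11.5 km/s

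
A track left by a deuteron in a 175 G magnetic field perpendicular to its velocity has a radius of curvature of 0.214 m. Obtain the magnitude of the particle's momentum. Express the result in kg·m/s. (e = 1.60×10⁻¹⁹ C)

p ≈ 5.99×10^-22 kg·m/s

Since qvB = mv²/r, the momentum p = mv = qBr.
p = (1×1.60×10^-19)(0.0175)(0.214) = 5.99×10^-22 kg·m/s.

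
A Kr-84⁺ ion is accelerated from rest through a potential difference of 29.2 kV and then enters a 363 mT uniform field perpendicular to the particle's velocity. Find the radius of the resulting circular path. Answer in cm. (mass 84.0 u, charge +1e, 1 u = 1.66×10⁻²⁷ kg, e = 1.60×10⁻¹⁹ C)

r ≈ 62.1 cm

The kinetic energy gained is K = qV = (1×1.60×10^-19)(2.92×10^4) = 4.67×10^-15 J.
v = √(2K/m) = 2.59×10^5 m/s.
r = mv/(qB) = (1.39×10^-25)(2.59×10^5) / [(1×1.60×10^-19)(0.363)] = 0.621 m.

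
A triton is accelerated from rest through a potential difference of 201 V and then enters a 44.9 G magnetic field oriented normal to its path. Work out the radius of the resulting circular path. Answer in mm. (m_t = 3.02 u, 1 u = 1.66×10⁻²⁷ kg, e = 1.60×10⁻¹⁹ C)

The kinetic energy gained is K = qV = (1×1.60×10^-19)(201) = 3.22×10^-17 J.
v = √(2K/m) = 1.13×10^5 m/s.
r = mv/(qB) = (5.01×10^-27)(1.13×10^5) / [(1×1.60×10^-19)(4.49×10^-3)] = 0.790 m.

r ≈ 790 mm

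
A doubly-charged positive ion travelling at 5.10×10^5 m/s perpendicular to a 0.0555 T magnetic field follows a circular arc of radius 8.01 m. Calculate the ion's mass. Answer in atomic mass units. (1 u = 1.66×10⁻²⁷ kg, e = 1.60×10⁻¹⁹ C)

qvB = mv²/r ⇒ m = qBr/v.
m = (2×1.60×10^-19)(0.0555)(8.01) / (5.10×10^5) = 2.79×10^-25 kg = 168 u.

m ≈ 168 u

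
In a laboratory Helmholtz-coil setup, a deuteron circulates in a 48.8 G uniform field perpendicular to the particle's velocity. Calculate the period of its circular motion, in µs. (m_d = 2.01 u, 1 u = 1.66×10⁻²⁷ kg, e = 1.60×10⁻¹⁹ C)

T ≈ 26.8 µs

The cyclotron period is independent of speed: T = 2πm/(qB).
T = 2π(3.34×10^-27) / [(1×1.60×10^-19)(4.88×10^-3)] = 2.68×10^-5 s.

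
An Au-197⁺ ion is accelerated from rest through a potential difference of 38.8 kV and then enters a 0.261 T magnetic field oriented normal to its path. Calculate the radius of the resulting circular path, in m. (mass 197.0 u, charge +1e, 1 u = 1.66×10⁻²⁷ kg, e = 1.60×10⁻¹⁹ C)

The kinetic energy gained is K = qV = (1×1.60×10^-19)(3.88×10^4) = 6.21×10^-15 J.
v = √(2K/m) = 1.95×10^5 m/s.
r = mv/(qB) = (3.27×10^-25)(1.95×10^5) / [(1×1.60×10^-19)(0.261)] = 1.53 m.

r ≈ 1.53 m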